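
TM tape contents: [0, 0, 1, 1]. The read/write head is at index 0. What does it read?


Tape: [0, 0, 1, 1]
Positions: 0 1 2 3
Values:    0 0 1 1
Head at position 0
tape[0] = 0

0


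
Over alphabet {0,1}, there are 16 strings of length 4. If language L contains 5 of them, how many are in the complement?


Alphabet: {0,1}
String length: 4
Total strings of length 4 = 2^4 = 16
Strings in L = 5
Complement = total - |L|
= 16 - 5
= 11

11


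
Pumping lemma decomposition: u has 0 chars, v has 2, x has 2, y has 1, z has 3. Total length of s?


|s| = |u| + |v| + |x| + |y| + |z|
= 0 + 2 + 2 + 1 + 3
= 2 + 2 + 4
= 4 + 4
= 8

8


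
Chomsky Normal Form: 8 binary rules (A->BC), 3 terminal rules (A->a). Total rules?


CNF allows two rule forms:
  A -> BC (binary): 8 rules
  A -> a (terminal): 3 rules
Total = 8 + 3 = 11

11


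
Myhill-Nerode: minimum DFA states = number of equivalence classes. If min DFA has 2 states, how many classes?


Myhill-Nerode theorem:
Number of equivalence classes = number of states in minimal DFA
Minimal DFA states = 2
Therefore equivalence classes = 2

2


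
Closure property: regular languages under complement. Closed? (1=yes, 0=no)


Regular languages are closed under:
- Union (DFA product construction)
- Intersection (DFA product construction)
- Complement (swap accept/reject states)
- Concatenation (NFA construction)
- Kleene star (NFA construction)
complement is in this list
Therefore: closed

1


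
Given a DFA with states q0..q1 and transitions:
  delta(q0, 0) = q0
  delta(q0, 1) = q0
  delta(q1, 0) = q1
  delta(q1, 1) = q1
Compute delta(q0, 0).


Looking up transition function:
delta(q0, 0) in the table
Row: q0, Column: 0
Result: q0

q0


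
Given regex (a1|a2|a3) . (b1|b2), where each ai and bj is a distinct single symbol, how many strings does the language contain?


First group: 3 alternatives
Second group: 2 alternatives
Concatenation: each choice from group 1 pairs with each from group 2
Total = 3 x 2 = 6

6


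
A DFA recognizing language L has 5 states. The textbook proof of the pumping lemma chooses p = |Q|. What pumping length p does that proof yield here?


Pumping lemma for regular languages (standard proof):
Take p = |Q|, the number of DFA states.
Any string of length >= |Q| passes through |Q|+1 states while reading its first |Q| symbols,
so by pigeonhole some state repeats, giving the loop that can be pumped.
Here |Q| = 5
Therefore the proof uses p = 5

5


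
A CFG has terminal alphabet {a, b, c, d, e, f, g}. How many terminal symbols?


Terminal symbols: a, b, c, d, e, f, g
Counting each: a (#1), b (#2), c (#3), d (#4), e (#5), f (#6), g (#7)
Total = 7

7


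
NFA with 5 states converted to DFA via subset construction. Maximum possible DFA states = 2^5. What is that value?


NFA has 5 states
Subset construction: each DFA state = subset of NFA states
Maximum subsets = 2^5
2^5 = 32

32


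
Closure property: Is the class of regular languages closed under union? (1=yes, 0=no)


Regular languages are closed under all standard operations:
- Union: Yes (product construction)
- Intersection: Yes (product construction)
- Complement: Yes (swap accept/reject)
- Concatenation: Yes (NFA construction)
Operation: union -> Closed

1


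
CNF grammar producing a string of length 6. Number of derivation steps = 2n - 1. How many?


Chomsky Normal Form derivation:
String length n = 6
Each step either:
  - Splits a nonterminal into two (n-1 such steps)
  - Converts a nonterminal to terminal (n such steps)
Total = (n-1) + n = 2n - 1
= 2(6) - 1
= 12 - 1
= 11

11


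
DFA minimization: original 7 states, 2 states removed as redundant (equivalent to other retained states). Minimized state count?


Original DFA: 7 states
Redundant states removed: 2
Minimized states = original - removed
= 7 - 2
= 5

5


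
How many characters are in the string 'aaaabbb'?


String: 'aaaabbb'
Counting characters:
  'a' appears 4 time(s)
  'b' appears 3 time(s)
Total length = 4 + 3 = 7

7


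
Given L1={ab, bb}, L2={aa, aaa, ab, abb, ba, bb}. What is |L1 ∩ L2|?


L1 = {ab, bb}
L2 = {aa, aaa, ab, abb, ba, bb}
Checking each string in L1 against L2:
  'ab': in L2? Yes
  'bb': in L2? Yes
Intersection = {ab, bb}
|L1 ∩ L2| = 2

2


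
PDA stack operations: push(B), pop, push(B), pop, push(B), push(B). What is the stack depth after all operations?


Tracing stack operations:
  push(B) -> stack = [B], depth=1
  pop -> removed B, stack = [], depth=0
  push(B) -> stack = [B], depth=1
  pop -> removed B, stack = [], depth=0
  push(B) -> stack = [B], depth=1
  push(B) -> stack = [B,B], depth=2
Final depth = 2

2


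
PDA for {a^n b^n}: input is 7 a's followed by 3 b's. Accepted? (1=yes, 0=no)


Language requires equal numbers of a's and b's
PDA pushes for each 'a', pops for each 'b'
Number of a's = 7
Number of b's = 3
7 != 3 -> Reject

0


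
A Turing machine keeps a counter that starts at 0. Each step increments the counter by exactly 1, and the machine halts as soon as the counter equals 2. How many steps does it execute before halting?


Counter starts at 0. Counting sequence:
  Step 1: counter = 1
  Step 2: counter = 2
Counter reached 2 -> halt
Total steps = 2

2


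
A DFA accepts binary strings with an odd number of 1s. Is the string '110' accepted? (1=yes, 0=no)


DFA has 2 states: q_even (start, accept=no) and q_odd
Processing string '110' character by character:
  Position 0: read '1', 1-count=1 -> q_odd
  Position 1: read '1', 1-count=2 -> q_even
  Position 2: read '0', 1-count=2 -> q_even (no change)
Final state: q_even, total 1s = 2 (even); the DFA requires an odd count -> reject

0


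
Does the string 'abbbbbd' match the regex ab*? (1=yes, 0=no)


Pattern: ab*
String: 'abbbbbd'
Pattern requires: exactly one 'a' followed by zero or more 'b's
First char is 'a' -> OK
Rest 'bbbbbd': all b's? No
Result: 0

0


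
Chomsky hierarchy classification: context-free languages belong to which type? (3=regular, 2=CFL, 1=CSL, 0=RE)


Chomsky hierarchy levels:
  Type 3: Regular (DFA/NFA/regex)
  Type 2: Context-free (PDA)
  Type 1: Context-sensitive
  Type 0: Recursively enumerable (TM)
'context-free' corresponds to Type 2

2


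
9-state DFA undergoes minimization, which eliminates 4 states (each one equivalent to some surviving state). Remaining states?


Original DFA: 9 states
Redundant states removed: 4
Minimized states = original - removed
= 9 - 4
= 5

5


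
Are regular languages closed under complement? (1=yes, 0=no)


Regular languages are closed under:
- Union (DFA product construction)
- Intersection (DFA product construction)
- Complement (swap accept/reject states)
- Concatenation (NFA construction)
- Kleene star (NFA construction)
complement is in this list
Therefore: closed

1


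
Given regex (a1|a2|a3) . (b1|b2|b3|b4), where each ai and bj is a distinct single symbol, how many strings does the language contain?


First group: 3 alternatives
Second group: 4 alternatives
Concatenation: each choice from group 1 pairs with each from group 2
Total = 3 x 4 = 12

12


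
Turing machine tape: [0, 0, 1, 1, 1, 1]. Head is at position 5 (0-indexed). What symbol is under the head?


Tape: [0, 0, 1, 1, 1, 1]
Positions: 0 1 2 3 4 5
Values:    0 0 1 1 1 1
Head at position 5
tape[5] = 1

1


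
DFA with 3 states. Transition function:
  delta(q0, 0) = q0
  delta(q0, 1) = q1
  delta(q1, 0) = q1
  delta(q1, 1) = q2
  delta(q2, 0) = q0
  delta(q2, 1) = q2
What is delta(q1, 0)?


Looking up transition function:
delta(q1, 0) in the table
Row: q1, Column: 0
Result: q1

q1


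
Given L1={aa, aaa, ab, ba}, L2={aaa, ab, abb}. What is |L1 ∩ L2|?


L1 = {aa, aaa, ab, ba}
L2 = {aaa, ab, abb}
Checking each string in L1 against L2:
  'aa': in L2? No
  'aaa': in L2? Yes
  'ab': in L2? Yes
  'ba': in L2? No
Intersection = {aaa, ab}
|L1 ∩ L2| = 2

2


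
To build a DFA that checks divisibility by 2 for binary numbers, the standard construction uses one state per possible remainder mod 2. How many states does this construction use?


Divisibility by 2 is tracked via the remainder mod 2: 0, 1, ..., 1
The construction assigns one state to each remainder
Number of remainders = 2

2


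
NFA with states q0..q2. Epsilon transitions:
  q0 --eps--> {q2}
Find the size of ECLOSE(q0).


Starting from q0
Initialize closure = {q0}
Follow epsilon from q0 -> add q2
Final closure: {q0, q2}
Size = 2

2


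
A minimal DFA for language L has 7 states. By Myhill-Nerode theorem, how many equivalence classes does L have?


Myhill-Nerode theorem:
Number of equivalence classes = number of states in minimal DFA
Minimal DFA states = 7
Therefore equivalence classes = 7

7


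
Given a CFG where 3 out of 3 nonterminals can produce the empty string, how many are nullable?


Nonterminals: {S, A, B}
A nonterminal is nullable if it can derive epsilon
Counting nullable nonterminals: 3
Total nullable = 3

3


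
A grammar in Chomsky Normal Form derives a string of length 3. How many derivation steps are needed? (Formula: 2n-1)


Chomsky Normal Form derivation:
String length n = 3
Each step either:
  - Splits a nonterminal into two (n-1 such steps)
  - Converts a nonterminal to terminal (n such steps)
Total = (n-1) + n = 2n - 1
= 2(3) - 1
= 6 - 1
= 5

5


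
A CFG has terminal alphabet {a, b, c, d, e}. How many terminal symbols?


Terminal symbols: a, b, c, d, e
Counting each: a (#1), b (#2), c (#3), d (#4), e (#5)
Total = 5

5


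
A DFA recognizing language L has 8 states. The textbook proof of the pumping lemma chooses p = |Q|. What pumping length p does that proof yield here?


Pumping lemma for regular languages (standard proof):
Take p = |Q|, the number of DFA states.
Any string of length >= |Q| passes through |Q|+1 states while reading its first |Q| symbols,
so by pigeonhole some state repeats, giving the loop that can be pumped.
Here |Q| = 8
Therefore the proof uses p = 8

8


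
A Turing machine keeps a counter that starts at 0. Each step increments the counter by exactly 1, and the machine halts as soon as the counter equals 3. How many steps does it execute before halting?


Counter starts at 0. Counting sequence:
  Step 1: counter = 1
  Step 2: counter = 2
  Step 3: counter = 3
Counter reached 3 -> halt
Total steps = 3

3


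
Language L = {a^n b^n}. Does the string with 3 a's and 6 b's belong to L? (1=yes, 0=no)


Language requires equal numbers of a's and b's
PDA pushes for each 'a', pops for each 'b'
Number of a's = 3
Number of b's = 6
3 != 6 -> Reject

0


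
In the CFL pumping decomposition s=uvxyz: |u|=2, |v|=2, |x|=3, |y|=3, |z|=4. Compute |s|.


|s| = |u| + |v| + |x| + |y| + |z|
= 2 + 2 + 3 + 3 + 4
= 4 + 3 + 7
= 7 + 7
= 14

14


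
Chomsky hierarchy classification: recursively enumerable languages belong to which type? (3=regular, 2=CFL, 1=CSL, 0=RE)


Chomsky hierarchy levels:
  Type 3: Regular (DFA/NFA/regex)
  Type 2: Context-free (PDA)
  Type 1: Context-sensitive
  Type 0: Recursively enumerable (TM)
'recursively enumerable' corresponds to Type 0

0


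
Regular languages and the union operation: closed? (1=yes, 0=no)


Regular languages are closed under all standard operations:
- Union: Yes (product construction)
- Intersection: Yes (product construction)
- Complement: Yes (swap accept/reject)
- Concatenation: Yes (NFA construction)
Operation: union -> Closed

1


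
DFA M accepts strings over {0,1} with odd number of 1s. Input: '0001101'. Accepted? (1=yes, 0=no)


DFA has 2 states: q_even (start, accept=no) and q_odd
Processing string '0001101' character by character:
  Position 0: read '0', 1-count=0 -> q_even (no change)
  Position 1: read '0', 1-count=0 -> q_even (no change)
  Position 2: read '0', 1-count=0 -> q_even (no change)
  Position 3: read '1', 1-count=1 -> q_odd
  Position 4: read '1', 1-count=2 -> q_even
  Position 5: read '0', 1-count=2 -> q_even (no change)
  Position 6: read '1', 1-count=3 -> q_odd
Final state: q_odd, total 1s = 3 (odd); the DFA requires an odd count -> accept

1


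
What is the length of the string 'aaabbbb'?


String: 'aaabbbb'
Counting characters:
  'a' appears 3 time(s)
  'b' appears 4 time(s)
Total length = 3 + 4 = 7

7


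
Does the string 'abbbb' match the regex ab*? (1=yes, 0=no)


Pattern: ab*
String: 'abbbb'
Pattern requires: exactly one 'a' followed by zero or more 'b's
First char is 'a' -> OK
Rest 'bbbb': all b's? Yes
Result: 1

1


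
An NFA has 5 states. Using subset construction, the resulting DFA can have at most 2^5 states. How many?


NFA has 5 states
Subset construction: each DFA state = subset of NFA states
Maximum subsets = 2^5
2^5 = 32

32


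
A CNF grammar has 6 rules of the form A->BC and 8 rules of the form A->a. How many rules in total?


CNF allows two rule forms:
  A -> BC (binary): 6 rules
  A -> a (terminal): 8 rules
Total = 6 + 8 = 14

14


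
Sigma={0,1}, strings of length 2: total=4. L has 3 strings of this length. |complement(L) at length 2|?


Alphabet: {0,1}
String length: 2
Total strings of length 2 = 2^2 = 4
Strings in L = 3
Complement = total - |L|
= 4 - 3
= 1

1


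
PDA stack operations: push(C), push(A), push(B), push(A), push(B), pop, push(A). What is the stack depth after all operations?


Tracing stack operations:
  push(C) -> stack = [C], depth=1
  push(A) -> stack = [C,A], depth=2
  push(B) -> stack = [C,A,B], depth=3
  push(A) -> stack = [C,A,B,A], depth=4
  push(B) -> stack = [C,A,B,A,B], depth=5
  pop -> removed B, stack = [C,A,B,A], depth=4
  push(A) -> stack = [C,A,B,A,A], depth=5
Final depth = 5

5


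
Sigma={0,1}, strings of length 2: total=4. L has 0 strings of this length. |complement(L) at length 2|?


Alphabet: {0,1}
String length: 2
Total strings of length 2 = 2^2 = 4
Strings in L = 0
Complement = total - |L|
= 4 - 0
= 4

4


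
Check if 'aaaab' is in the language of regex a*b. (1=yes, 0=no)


Pattern: a*b
String: 'aaaab'
Pattern requires: zero or more 'a's followed by exactly one 'b'
Found 4 leading 'a's
Remaining: 'b'
Remaining is exactly 'b' -> match
Result: 1

1


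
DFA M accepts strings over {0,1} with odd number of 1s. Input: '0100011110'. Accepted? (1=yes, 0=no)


DFA has 2 states: q_even (start, accept=no) and q_odd
Processing string '0100011110' character by character:
  Position 0: read '0', 1-count=0 -> q_even (no change)
  Position 1: read '1', 1-count=1 -> q_odd
  Position 2: read '0', 1-count=1 -> q_odd (no change)
  Position 3: read '0', 1-count=1 -> q_odd (no change)
  Position 4: read '0', 1-count=1 -> q_odd (no change)
  Position 5: read '1', 1-count=2 -> q_even
  Position 6: read '1', 1-count=3 -> q_odd
  Position 7: read '1', 1-count=4 -> q_even
  Position 8: read '1', 1-count=5 -> q_odd
  Position 9: read '0', 1-count=5 -> q_odd (no change)
Final state: q_odd, total 1s = 5 (odd); the DFA requires an odd count -> accept

1


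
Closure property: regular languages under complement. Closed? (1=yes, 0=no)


Regular languages are closed under:
- Union (DFA product construction)
- Intersection (DFA product construction)
- Complement (swap accept/reject states)
- Concatenation (NFA construction)
- Kleene star (NFA construction)
complement is in this list
Therefore: closed

1


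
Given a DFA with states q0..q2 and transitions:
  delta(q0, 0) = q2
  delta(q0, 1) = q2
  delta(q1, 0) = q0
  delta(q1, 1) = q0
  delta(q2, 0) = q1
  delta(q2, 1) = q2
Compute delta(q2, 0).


Looking up transition function:
delta(q2, 0) in the table
Row: q2, Column: 0
Result: q1

q1


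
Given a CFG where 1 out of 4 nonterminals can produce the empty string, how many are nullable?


Nonterminals: {S, A, B, C}
A nonterminal is nullable if it can derive epsilon
Counting nullable nonterminals: 1
Total nullable = 1

1


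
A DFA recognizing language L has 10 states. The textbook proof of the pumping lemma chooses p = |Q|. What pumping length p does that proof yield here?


Pumping lemma for regular languages (standard proof):
Take p = |Q|, the number of DFA states.
Any string of length >= |Q| passes through |Q|+1 states while reading its first |Q| symbols,
so by pigeonhole some state repeats, giving the loop that can be pumped.
Here |Q| = 10
Therefore the proof uses p = 10

10


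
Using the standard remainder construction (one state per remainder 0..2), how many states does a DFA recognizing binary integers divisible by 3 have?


Divisibility by 3 is tracked via the remainder mod 3: 0, 1, ..., 2
The construction assigns one state to each remainder
Number of remainders = 3

3


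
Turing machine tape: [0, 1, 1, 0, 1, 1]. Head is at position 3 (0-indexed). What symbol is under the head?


Tape: [0, 1, 1, 0, 1, 1]
Positions: 0 1 2 3 4 5
Values:    0 1 1 0 1 1
Head at position 3
tape[3] = 0

0


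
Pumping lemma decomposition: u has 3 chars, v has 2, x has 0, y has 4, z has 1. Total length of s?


|s| = |u| + |v| + |x| + |y| + |z|
= 3 + 2 + 0 + 4 + 1
= 5 + 0 + 5
= 5 + 5
= 10

10


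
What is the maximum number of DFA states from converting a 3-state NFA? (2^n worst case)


NFA has 3 states
Subset construction: each DFA state = subset of NFA states
Maximum subsets = 2^3
2^3 = 8

8


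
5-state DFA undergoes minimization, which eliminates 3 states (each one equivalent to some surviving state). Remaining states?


Original DFA: 5 states
Redundant states removed: 3
Minimized states = original - removed
= 5 - 3
= 2

2


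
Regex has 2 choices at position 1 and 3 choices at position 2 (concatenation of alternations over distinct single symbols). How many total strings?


First group: 2 alternatives
Second group: 3 alternatives
Concatenation: each choice from group 1 pairs with each from group 2
Total = 2 x 3 = 6

6


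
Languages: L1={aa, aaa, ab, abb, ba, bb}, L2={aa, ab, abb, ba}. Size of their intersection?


L1 = {aa, aaa, ab, abb, ba, bb}
L2 = {aa, ab, abb, ba}
Checking each string in L1 against L2:
  'aa': in L2? Yes
  'aaa': in L2? No
  'ab': in L2? Yes
  'abb': in L2? Yes
  'ba': in L2? Yes
  'bb': in L2? No
Intersection = {aa, ab, abb, ba}
|L1 ∩ L2| = 4

4


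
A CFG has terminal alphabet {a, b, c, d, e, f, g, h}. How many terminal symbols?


Terminal symbols: a, b, c, d, e, f, g, h
Counting each: a (#1), b (#2), c (#3), d (#4), e (#5), f (#6), g (#7), h (#8)
Total = 8

8


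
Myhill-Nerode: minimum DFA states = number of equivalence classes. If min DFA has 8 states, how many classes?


Myhill-Nerode theorem:
Number of equivalence classes = number of states in minimal DFA
Minimal DFA states = 8
Therefore equivalence classes = 8

8


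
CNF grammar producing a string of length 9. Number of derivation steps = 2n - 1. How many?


Chomsky Normal Form derivation:
String length n = 9
Each step either:
  - Splits a nonterminal into two (n-1 such steps)
  - Converts a nonterminal to terminal (n such steps)
Total = (n-1) + n = 2n - 1
= 2(9) - 1
= 18 - 1
= 17

17


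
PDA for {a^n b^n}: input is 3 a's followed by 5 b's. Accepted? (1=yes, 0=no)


Language requires equal numbers of a's and b's
PDA pushes for each 'a', pops for each 'b'
Number of a's = 3
Number of b's = 5
3 != 5 -> Reject

0


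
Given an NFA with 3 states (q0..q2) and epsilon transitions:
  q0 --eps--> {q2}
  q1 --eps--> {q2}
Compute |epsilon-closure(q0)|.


Starting from q0
Initialize closure = {q0}
Follow epsilon from q0 -> add q2
Final closure: {q0, q2}
Size = 2

2


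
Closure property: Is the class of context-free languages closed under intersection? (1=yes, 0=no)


CFL closure properties:
  Closed under: union, concatenation, Kleene star
  NOT closed under: intersection, complement
Operation 'intersection' is in not-closed list -> No (not closed)

0


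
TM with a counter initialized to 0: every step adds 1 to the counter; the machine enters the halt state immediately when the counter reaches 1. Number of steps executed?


Counter starts at 0. Counting sequence:
  Step 1: counter = 1
Counter reached 1 -> halt
Total steps = 1

1


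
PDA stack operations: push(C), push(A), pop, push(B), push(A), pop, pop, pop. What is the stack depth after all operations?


Tracing stack operations:
  push(C) -> stack = [C], depth=1
  push(A) -> stack = [C,A], depth=2
  pop -> removed A, stack = [C], depth=1
  push(B) -> stack = [C,B], depth=2
  push(A) -> stack = [C,B,A], depth=3
  pop -> removed A, stack = [C,B], depth=2
  pop -> removed B, stack = [C], depth=1
  pop -> removed C, stack = [], depth=0
Final depth = 0

0


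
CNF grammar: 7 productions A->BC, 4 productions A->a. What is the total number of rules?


CNF allows two rule forms:
  A -> BC (binary): 7 rules
  A -> a (terminal): 4 rules
Total = 7 + 4 = 11

11


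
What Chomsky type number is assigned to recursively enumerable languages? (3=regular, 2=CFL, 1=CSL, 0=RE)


Chomsky hierarchy levels:
  Type 3: Regular (DFA/NFA/regex)
  Type 2: Context-free (PDA)
  Type 1: Context-sensitive
  Type 0: Recursively enumerable (TM)
'recursively enumerable' corresponds to Type 0

0


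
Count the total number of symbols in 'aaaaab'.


String: 'aaaaab'
Counting characters:
  'a' appears 5 time(s)
  'b' appears 1 time(s)
Total length = 5 + 1 = 6

6


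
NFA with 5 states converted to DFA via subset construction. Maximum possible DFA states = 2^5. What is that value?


NFA has 5 states
Subset construction: each DFA state = subset of NFA states
Maximum subsets = 2^5
2^5 = 32

32


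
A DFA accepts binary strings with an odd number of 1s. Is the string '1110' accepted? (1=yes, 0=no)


DFA has 2 states: q_even (start, accept=no) and q_odd
Processing string '1110' character by character:
  Position 0: read '1', 1-count=1 -> q_odd
  Position 1: read '1', 1-count=2 -> q_even
  Position 2: read '1', 1-count=3 -> q_odd
  Position 3: read '0', 1-count=3 -> q_odd (no change)
Final state: q_odd, total 1s = 3 (odd); the DFA requires an odd count -> accept

1


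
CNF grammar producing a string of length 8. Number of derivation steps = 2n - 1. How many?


Chomsky Normal Form derivation:
String length n = 8
Each step either:
  - Splits a nonterminal into two (n-1 such steps)
  - Converts a nonterminal to terminal (n such steps)
Total = (n-1) + n = 2n - 1
= 2(8) - 1
= 16 - 1
= 15

15


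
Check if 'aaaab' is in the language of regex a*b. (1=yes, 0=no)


Pattern: a*b
String: 'aaaab'
Pattern requires: zero or more 'a's followed by exactly one 'b'
Found 4 leading 'a's
Remaining: 'b'
Remaining is exactly 'b' -> match
Result: 1

1


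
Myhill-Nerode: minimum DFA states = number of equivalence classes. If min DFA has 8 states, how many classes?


Myhill-Nerode theorem:
Number of equivalence classes = number of states in minimal DFA
Minimal DFA states = 8
Therefore equivalence classes = 8

8


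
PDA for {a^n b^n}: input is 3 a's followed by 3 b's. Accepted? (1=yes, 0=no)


Language requires equal numbers of a's and b's
PDA pushes for each 'a', pops for each 'b'
Number of a's = 3
Number of b's = 3
3 == 3 -> Accept

1


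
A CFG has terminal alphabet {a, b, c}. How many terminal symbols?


Terminal symbols: a, b, c
Counting each: a (#1), b (#2), c (#3)
Total = 3

3


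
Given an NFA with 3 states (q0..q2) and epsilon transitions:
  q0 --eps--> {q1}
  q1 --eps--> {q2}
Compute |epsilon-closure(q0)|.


Starting from q0
Initialize closure = {q0}
Follow epsilon from q0 -> add q1
Follow epsilon from q1 -> add q2
Final closure: {q0, q1, q2}
Size = 3

3


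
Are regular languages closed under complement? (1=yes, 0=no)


Regular languages are closed under:
- Union (DFA product construction)
- Intersection (DFA product construction)
- Complement (swap accept/reject states)
- Concatenation (NFA construction)
- Kleene star (NFA construction)
complement is in this list
Therefore: closed

1


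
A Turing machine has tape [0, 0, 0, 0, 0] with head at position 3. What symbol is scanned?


Tape: [0, 0, 0, 0, 0]
Positions: 0 1 2 3 4
Values:    0 0 0 0 0
Head at position 3
tape[3] = 0

0


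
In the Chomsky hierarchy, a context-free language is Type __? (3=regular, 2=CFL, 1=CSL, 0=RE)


Chomsky hierarchy levels:
  Type 3: Regular (DFA/NFA/regex)
  Type 2: Context-free (PDA)
  Type 1: Context-sensitive
  Type 0: Recursively enumerable (TM)
'context-free' corresponds to Type 2

2


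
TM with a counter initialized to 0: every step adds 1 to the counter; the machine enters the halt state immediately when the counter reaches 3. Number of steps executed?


Counter starts at 0. Counting sequence:
  Step 1: counter = 1
  Step 2: counter = 2
  Step 3: counter = 3
Counter reached 3 -> halt
Total steps = 3

3


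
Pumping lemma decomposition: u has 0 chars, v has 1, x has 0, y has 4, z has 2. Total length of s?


|s| = |u| + |v| + |x| + |y| + |z|
= 0 + 1 + 0 + 4 + 2
= 1 + 0 + 6
= 1 + 6
= 7

7


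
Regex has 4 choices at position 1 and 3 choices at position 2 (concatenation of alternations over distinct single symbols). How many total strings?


First group: 4 alternatives
Second group: 3 alternatives
Concatenation: each choice from group 1 pairs with each from group 2
Total = 4 x 3 = 12

12


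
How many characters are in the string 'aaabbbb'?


String: 'aaabbbb'
Counting characters:
  'a' appears 3 time(s)
  'b' appears 4 time(s)
Total length = 3 + 4 = 7

7


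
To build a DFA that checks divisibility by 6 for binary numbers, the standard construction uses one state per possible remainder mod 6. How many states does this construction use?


Divisibility by 6 is tracked via the remainder mod 6: 0, 1, ..., 5
The construction assigns one state to each remainder
Number of remainders = 6

6


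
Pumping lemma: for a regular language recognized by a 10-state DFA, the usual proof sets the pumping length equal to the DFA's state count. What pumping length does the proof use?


Pumping lemma for regular languages (standard proof):
Take p = |Q|, the number of DFA states.
Any string of length >= |Q| passes through |Q|+1 states while reading its first |Q| symbols,
so by pigeonhole some state repeats, giving the loop that can be pumped.
Here |Q| = 10
Therefore the proof uses p = 10

10


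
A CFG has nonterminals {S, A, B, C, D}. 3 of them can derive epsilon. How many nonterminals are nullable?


Nonterminals: {S, A, B, C, D}
A nonterminal is nullable if it can derive epsilon
Counting nullable nonterminals: 3
Total nullable = 3

3


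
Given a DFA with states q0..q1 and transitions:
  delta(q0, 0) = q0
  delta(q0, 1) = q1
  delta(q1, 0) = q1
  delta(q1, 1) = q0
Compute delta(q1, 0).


Looking up transition function:
delta(q1, 0) in the table
Row: q1, Column: 0
Result: q1

q1


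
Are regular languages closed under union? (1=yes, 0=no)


Regular languages are closed under all standard operations:
- Union: Yes (product construction)
- Intersection: Yes (product construction)
- Complement: Yes (swap accept/reject)
- Concatenation: Yes (NFA construction)
Operation: union -> Closed

1


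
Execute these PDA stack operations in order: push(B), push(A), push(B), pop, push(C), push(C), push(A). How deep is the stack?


Tracing stack operations:
  push(B) -> stack = [B], depth=1
  push(A) -> stack = [B,A], depth=2
  push(B) -> stack = [B,A,B], depth=3
  pop -> removed B, stack = [B,A], depth=2
  push(C) -> stack = [B,A,C], depth=3
  push(C) -> stack = [B,A,C,C], depth=4
  push(A) -> stack = [B,A,C,C,A], depth=5
Final depth = 5

5


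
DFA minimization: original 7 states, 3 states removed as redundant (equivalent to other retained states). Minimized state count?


Original DFA: 7 states
Redundant states removed: 3
Minimized states = original - removed
= 7 - 3
= 4

4


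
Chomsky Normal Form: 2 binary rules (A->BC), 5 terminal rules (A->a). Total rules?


CNF allows two rule forms:
  A -> BC (binary): 2 rules
  A -> a (terminal): 5 rules
Total = 2 + 5 = 7

7


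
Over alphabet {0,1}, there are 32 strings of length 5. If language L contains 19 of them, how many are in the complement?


Alphabet: {0,1}
String length: 5
Total strings of length 5 = 2^5 = 32
Strings in L = 19
Complement = total - |L|
= 32 - 19
= 13

13


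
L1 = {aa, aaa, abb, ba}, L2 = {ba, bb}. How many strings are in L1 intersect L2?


L1 = {aa, aaa, abb, ba}
L2 = {ba, bb}
Checking each string in L1 against L2:
  'aa': in L2? No
  'aaa': in L2? No
  'abb': in L2? No
  'ba': in L2? Yes
Intersection = {ba}
|L1 ∩ L2| = 1

1


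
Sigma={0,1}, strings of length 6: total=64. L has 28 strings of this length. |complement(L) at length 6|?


Alphabet: {0,1}
String length: 6
Total strings of length 6 = 2^6 = 64
Strings in L = 28
Complement = total - |L|
= 64 - 28
= 36

36


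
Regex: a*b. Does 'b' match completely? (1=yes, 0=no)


Pattern: a*b
String: 'b'
Pattern requires: zero or more 'a's followed by exactly one 'b'
Found 0 leading 'a's
Remaining: 'b'
Remaining is exactly 'b' -> match
Result: 1

1


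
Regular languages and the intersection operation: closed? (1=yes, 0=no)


Regular languages are closed under all standard operations:
- Union: Yes (product construction)
- Intersection: Yes (product construction)
- Complement: Yes (swap accept/reject)
- Concatenation: Yes (NFA construction)
Operation: intersection -> Closed

1


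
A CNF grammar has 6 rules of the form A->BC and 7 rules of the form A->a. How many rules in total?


CNF allows two rule forms:
  A -> BC (binary): 6 rules
  A -> a (terminal): 7 rules
Total = 6 + 7 = 13

13


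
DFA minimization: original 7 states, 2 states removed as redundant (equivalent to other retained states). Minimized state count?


Original DFA: 7 states
Redundant states removed: 2
Minimized states = original - removed
= 7 - 2
= 5

5


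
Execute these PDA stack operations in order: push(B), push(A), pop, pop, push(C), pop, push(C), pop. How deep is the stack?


Tracing stack operations:
  push(B) -> stack = [B], depth=1
  push(A) -> stack = [B,A], depth=2
  pop -> removed A, stack = [B], depth=1
  pop -> removed B, stack = [], depth=0
  push(C) -> stack = [C], depth=1
  pop -> removed C, stack = [], depth=0
  push(C) -> stack = [C], depth=1
  pop -> removed C, stack = [], depth=0
Final depth = 0

0


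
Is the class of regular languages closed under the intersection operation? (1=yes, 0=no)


Regular languages are closed under:
- Union (DFA product construction)
- Intersection (DFA product construction)
- Complement (swap accept/reject states)
- Concatenation (NFA construction)
- Kleene star (NFA construction)
intersection is in this list
Therefore: closed

1


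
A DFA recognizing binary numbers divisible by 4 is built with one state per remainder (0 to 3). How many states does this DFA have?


Divisibility by 4 is tracked via the remainder mod 4: 0, 1, ..., 3
The construction assigns one state to each remainder
Number of remainders = 4

4


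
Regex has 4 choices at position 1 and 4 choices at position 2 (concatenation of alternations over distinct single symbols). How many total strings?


First group: 4 alternatives
Second group: 4 alternatives
Concatenation: each choice from group 1 pairs with each from group 2
Total = 4 x 4 = 16

16


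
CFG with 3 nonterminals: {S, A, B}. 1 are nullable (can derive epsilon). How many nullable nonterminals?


Nonterminals: {S, A, B}
A nonterminal is nullable if it can derive epsilon
Counting nullable nonterminals: 1
Total nullable = 1

1


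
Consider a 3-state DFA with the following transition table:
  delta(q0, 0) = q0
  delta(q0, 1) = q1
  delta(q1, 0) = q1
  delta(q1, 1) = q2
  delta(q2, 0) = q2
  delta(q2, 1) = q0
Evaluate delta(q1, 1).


Looking up transition function:
delta(q1, 1) in the table
Row: q1, Column: 1
Result: q2

q2


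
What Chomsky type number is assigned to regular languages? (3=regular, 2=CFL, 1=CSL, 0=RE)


Chomsky hierarchy levels:
  Type 3: Regular (DFA/NFA/regex)
  Type 2: Context-free (PDA)
  Type 1: Context-sensitive
  Type 0: Recursively enumerable (TM)
'regular' corresponds to Type 3

3


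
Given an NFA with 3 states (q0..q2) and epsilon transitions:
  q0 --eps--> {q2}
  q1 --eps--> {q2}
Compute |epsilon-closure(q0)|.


Starting from q0
Initialize closure = {q0}
Follow epsilon from q0 -> add q2
Final closure: {q0, q2}
Size = 2

2


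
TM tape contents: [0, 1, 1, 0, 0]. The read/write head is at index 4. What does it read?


Tape: [0, 1, 1, 0, 0]
Positions: 0 1 2 3 4
Values:    0 1 1 0 0
Head at position 4
tape[4] = 0

0


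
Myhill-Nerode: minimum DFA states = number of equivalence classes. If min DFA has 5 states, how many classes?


Myhill-Nerode theorem:
Number of equivalence classes = number of states in minimal DFA
Minimal DFA states = 5
Therefore equivalence classes = 5

5


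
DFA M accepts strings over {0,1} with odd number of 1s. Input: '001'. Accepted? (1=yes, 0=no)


DFA has 2 states: q_even (start, accept=no) and q_odd
Processing string '001' character by character:
  Position 0: read '0', 1-count=0 -> q_even (no change)
  Position 1: read '0', 1-count=0 -> q_even (no change)
  Position 2: read '1', 1-count=1 -> q_odd
Final state: q_odd, total 1s = 1 (odd); the DFA requires an odd count -> accept

1


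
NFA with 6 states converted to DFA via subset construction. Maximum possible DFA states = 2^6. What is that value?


NFA has 6 states
Subset construction: each DFA state = subset of NFA states
Maximum subsets = 2^6
2^6 = 64

64


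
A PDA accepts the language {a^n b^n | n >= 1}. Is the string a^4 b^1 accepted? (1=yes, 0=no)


Language requires equal numbers of a's and b's
PDA pushes for each 'a', pops for each 'b'
Number of a's = 4
Number of b's = 1
4 != 1 -> Reject

0


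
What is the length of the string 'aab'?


String: 'aab'
Counting characters:
  'a' appears 2 time(s)
  'b' appears 1 time(s)
Total length = 2 + 1 = 3

3


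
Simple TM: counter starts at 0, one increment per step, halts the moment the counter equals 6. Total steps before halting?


Counter starts at 0. Counting sequence:
  Step 1: counter = 1
  Step 2: counter = 2
  Step 3: counter = 3
  Step 4: counter = 4
  Step 5: counter = 5
  Step 6: counter = 6
Counter reached 6 -> halt
Total steps = 6

6


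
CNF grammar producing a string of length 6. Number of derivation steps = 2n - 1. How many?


Chomsky Normal Form derivation:
String length n = 6
Each step either:
  - Splits a nonterminal into two (n-1 such steps)
  - Converts a nonterminal to terminal (n such steps)
Total = (n-1) + n = 2n - 1
= 2(6) - 1
= 12 - 1
= 11

11


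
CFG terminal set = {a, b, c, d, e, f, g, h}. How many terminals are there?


Terminal symbols: a, b, c, d, e, f, g, h
Counting each: a (#1), b (#2), c (#3), d (#4), e (#5), f (#6), g (#7), h (#8)
Total = 8

8


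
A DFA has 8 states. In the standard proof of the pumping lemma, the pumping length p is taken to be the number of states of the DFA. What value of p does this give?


Pumping lemma for regular languages (standard proof):
Take p = |Q|, the number of DFA states.
Any string of length >= |Q| passes through |Q|+1 states while reading its first |Q| symbols,
so by pigeonhole some state repeats, giving the loop that can be pumped.
Here |Q| = 8
Therefore the proof uses p = 8

8


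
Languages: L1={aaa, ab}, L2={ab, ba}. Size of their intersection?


L1 = {aaa, ab}
L2 = {ab, ba}
Checking each string in L1 against L2:
  'aaa': in L2? No
  'ab': in L2? Yes
Intersection = {ab}
|L1 ∩ L2| = 1

1


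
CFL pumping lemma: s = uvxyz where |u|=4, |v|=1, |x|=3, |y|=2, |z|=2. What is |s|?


|s| = |u| + |v| + |x| + |y| + |z|
= 4 + 1 + 3 + 2 + 2
= 5 + 3 + 4
= 8 + 4
= 12

12


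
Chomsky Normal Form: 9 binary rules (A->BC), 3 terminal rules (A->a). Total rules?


CNF allows two rule forms:
  A -> BC (binary): 9 rules
  A -> a (terminal): 3 rules
Total = 9 + 3 = 12

12


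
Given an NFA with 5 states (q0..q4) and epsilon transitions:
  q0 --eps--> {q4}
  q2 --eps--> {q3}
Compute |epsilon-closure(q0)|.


Starting from q0
Initialize closure = {q0}
Follow epsilon from q0 -> add q4
Final closure: {q0, q4}
Size = 2

2


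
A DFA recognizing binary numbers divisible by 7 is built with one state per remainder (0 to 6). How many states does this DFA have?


Divisibility by 7 is tracked via the remainder mod 7: 0, 1, ..., 6
The construction assigns one state to each remainder
Number of remainders = 7

7


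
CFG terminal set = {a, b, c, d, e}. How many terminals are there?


Terminal symbols: a, b, c, d, e
Counting each: a (#1), b (#2), c (#3), d (#4), e (#5)
Total = 5

5


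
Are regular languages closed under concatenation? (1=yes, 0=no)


Regular languages are closed under:
- Union (DFA product construction)
- Intersection (DFA product construction)
- Complement (swap accept/reject states)
- Concatenation (NFA construction)
- Kleene star (NFA construction)
concatenation is in this list
Therefore: closed

1


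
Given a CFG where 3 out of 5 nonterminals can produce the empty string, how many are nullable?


Nonterminals: {S, A, B, C, D}
A nonterminal is nullable if it can derive epsilon
Counting nullable nonterminals: 3
Total nullable = 3

3


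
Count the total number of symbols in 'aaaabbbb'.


String: 'aaaabbbb'
Counting characters:
  'a' appears 4 time(s)
  'b' appears 4 time(s)
Total length = 4 + 4 = 8

8


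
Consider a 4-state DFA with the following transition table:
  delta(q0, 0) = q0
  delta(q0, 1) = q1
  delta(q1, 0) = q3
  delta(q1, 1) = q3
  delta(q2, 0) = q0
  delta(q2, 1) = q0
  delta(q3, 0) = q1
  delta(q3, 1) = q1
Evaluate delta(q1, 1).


Looking up transition function:
delta(q1, 1) in the table
Row: q1, Column: 1
Result: q3

q3


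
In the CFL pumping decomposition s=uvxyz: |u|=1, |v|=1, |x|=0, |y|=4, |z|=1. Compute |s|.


|s| = |u| + |v| + |x| + |y| + |z|
= 1 + 1 + 0 + 4 + 1
= 2 + 0 + 5
= 2 + 5
= 7

7


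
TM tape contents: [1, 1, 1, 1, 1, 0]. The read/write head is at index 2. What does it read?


Tape: [1, 1, 1, 1, 1, 0]
Positions: 0 1 2 3 4 5
Values:    1 1 1 1 1 0
Head at position 2
tape[2] = 1

1


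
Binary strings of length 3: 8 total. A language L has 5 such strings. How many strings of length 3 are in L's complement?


Alphabet: {0,1}
String length: 3
Total strings of length 3 = 2^3 = 8
Strings in L = 5
Complement = total - |L|
= 8 - 5
= 3

3


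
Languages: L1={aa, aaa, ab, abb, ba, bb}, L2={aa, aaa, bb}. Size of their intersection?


L1 = {aa, aaa, ab, abb, ba, bb}
L2 = {aa, aaa, bb}
Checking each string in L1 against L2:
  'aa': in L2? Yes
  'aaa': in L2? Yes
  'ab': in L2? No
  'abb': in L2? No
  'ba': in L2? No
  'bb': in L2? Yes
Intersection = {aa, aaa, bb}
|L1 ∩ L2| = 3

3


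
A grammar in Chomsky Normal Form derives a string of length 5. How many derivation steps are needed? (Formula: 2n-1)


Chomsky Normal Form derivation:
String length n = 5
Each step either:
  - Splits a nonterminal into two (n-1 such steps)
  - Converts a nonterminal to terminal (n such steps)
Total = (n-1) + n = 2n - 1
= 2(5) - 1
= 10 - 1
= 9

9


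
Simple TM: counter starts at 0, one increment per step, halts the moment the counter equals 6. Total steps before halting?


Counter starts at 0. Counting sequence:
  Step 1: counter = 1
  Step 2: counter = 2
  Step 3: counter = 3
  Step 4: counter = 4
  Step 5: counter = 5
  Step 6: counter = 6
Counter reached 6 -> halt
Total steps = 6

6


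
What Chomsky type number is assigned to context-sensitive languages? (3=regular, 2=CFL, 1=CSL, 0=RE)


Chomsky hierarchy levels:
  Type 3: Regular (DFA/NFA/regex)
  Type 2: Context-free (PDA)
  Type 1: Context-sensitive
  Type 0: Recursively enumerable (TM)
'context-sensitive' corresponds to Type 1

1


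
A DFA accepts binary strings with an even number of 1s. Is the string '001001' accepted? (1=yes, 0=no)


DFA has 2 states: q_even (start, accept=yes) and q_odd
Processing string '001001' character by character:
  Position 0: read '0', 1-count=0 -> q_even (no change)
  Position 1: read '0', 1-count=0 -> q_even (no change)
  Position 2: read '1', 1-count=1 -> q_odd
  Position 3: read '0', 1-count=1 -> q_odd (no change)
  Position 4: read '0', 1-count=1 -> q_odd (no change)
  Position 5: read '1', 1-count=2 -> q_even
Final state: q_even, total 1s = 2 (even); the DFA requires an even count -> accept

1
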